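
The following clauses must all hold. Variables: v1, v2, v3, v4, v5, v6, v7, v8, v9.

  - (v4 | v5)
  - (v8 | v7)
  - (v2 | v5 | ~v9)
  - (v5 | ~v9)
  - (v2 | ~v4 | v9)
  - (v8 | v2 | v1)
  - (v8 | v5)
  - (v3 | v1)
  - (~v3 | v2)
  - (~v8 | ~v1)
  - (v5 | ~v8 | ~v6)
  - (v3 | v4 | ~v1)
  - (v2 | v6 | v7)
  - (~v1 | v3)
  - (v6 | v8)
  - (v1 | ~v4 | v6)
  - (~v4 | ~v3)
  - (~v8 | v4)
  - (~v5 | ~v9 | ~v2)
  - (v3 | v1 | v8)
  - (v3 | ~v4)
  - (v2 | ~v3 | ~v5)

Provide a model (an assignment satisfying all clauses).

v7 occurs only positively in the remaining clauses — set v7 = True.
Set v1 = False and propagate.
  then v3 is forced to True.
  then v2 is forced to True.
  then v4 is forced to False.
  then v5 is forced to True.
  then v8 is forced to False.
  then v6 is forced to True.
  then v9 is forced to False.

v1 = F, v2 = T, v3 = T, v4 = F, v5 = T, v6 = T, v7 = T, v8 = F, v9 = F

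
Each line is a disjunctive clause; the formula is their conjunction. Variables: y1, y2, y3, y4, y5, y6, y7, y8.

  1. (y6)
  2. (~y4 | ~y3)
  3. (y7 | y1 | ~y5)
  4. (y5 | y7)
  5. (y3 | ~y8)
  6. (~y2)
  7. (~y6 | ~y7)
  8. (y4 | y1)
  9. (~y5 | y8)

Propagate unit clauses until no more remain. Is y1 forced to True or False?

Unit clause (y6) sets y6 = True.
Unit clause (~y2) sets y2 = False.
(~y6 | ~y7) with y6 = True leaves only ~y7, so y7 = False.
From (y5 | y7) and y7 = False: y5 = True.
(y7 | y1 | ~y5): since y5 = True, y7 = False, the clause reduces to (y1). y1 = True.

True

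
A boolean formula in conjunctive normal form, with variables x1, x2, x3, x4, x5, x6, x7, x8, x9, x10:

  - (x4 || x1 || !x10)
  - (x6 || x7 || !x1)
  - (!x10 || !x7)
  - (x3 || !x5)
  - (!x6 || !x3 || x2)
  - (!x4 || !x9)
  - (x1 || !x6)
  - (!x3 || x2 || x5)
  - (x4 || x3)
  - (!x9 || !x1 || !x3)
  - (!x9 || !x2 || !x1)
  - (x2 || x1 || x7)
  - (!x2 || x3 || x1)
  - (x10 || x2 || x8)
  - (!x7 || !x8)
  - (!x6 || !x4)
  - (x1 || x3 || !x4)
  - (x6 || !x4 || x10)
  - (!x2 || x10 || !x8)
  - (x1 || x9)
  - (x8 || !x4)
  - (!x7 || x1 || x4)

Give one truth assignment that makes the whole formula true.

x1=1  x2=1  x3=1  x4=0  x5=0  x6=1  x7=0  x8=0  x9=0  x10=1

Check each clause:
  1. (x4 || !x10 || x1) — x1 is true.
  2. (x6 || !x1 || x7) — x6 is true.
  3. (!x7 || !x10) — !x7 is true.
  4. (!x5 || x3) — x3 is true.
  5. (!x3 || !x6 || x2) — x2 is true.
  6. (!x4 || !x9) — !x4 is true.
  7. (x1 || !x6) — x1 is true.
  8. (x5 || !x3 || x2) — x2 is true.
  9. (x4 || x3) — x3 is true.
  10. (!x3 || !x1 || !x9) — !x9 is true.
  11. (!x1 || !x9 || !x2) — !x9 is true.
  12. (x7 || x1 || x2) — x1 is true.
  13. (x3 || x1 || !x2) — x1 is true.
  14. (x2 || x8 || x10) — x10 is true.
  15. (!x8 || !x7) — !x8 is true.
  16. (!x6 || !x4) — !x4 is true.
  17. (!x4 || x3 || x1) — x1 is true.
  18. (x10 || !x4 || x6) — x10 is true.
  19. (!x8 || x10 || !x2) — !x8 is true.
  20. (x1 || x9) — x1 is true.
  21. (!x4 || x8) — !x4 is true.
  22. (!x7 || x4 || x1) — x1 is true.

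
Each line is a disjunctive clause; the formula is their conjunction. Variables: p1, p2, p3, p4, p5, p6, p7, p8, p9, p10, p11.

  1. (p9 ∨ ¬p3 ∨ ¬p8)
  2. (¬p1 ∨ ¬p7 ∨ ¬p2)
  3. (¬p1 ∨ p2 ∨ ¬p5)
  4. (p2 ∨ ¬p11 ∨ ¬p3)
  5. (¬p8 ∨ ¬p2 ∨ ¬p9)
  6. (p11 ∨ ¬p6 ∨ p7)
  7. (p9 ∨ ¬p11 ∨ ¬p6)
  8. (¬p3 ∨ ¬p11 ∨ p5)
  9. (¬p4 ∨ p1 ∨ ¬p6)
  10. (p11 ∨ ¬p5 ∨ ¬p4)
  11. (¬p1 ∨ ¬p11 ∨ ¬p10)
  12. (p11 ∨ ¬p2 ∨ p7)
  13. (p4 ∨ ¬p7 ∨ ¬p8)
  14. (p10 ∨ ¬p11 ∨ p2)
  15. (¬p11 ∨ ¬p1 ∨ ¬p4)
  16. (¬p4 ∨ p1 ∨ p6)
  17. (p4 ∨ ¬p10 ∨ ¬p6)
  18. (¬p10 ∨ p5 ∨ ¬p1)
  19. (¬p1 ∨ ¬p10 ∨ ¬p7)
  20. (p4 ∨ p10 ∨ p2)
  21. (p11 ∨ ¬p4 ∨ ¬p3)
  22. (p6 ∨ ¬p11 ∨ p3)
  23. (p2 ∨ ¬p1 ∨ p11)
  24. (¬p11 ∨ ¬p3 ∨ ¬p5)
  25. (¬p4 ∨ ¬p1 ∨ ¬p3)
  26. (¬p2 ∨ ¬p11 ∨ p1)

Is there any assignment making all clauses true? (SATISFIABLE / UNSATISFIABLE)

SATISFIABLE

p8 occurs only negated in the remaining clauses — set p8 = False.
Branch on p1: take p1 = False.
Set p2 = True and propagate.
  then p11 is forced to False.
  then p7 is forced to True.
For the remaining variables, p3 = True, p4 = False, p5 = True, p6 = True, p9 = True, p10 = False works.
Every clause has at least one true literal under this assignment.
So p1=F, p2=T, p3=T, p4=F, p5=T, p6=T, p7=T, p8=F, p9=T, p10=F, p11=F is a satisfying assignment.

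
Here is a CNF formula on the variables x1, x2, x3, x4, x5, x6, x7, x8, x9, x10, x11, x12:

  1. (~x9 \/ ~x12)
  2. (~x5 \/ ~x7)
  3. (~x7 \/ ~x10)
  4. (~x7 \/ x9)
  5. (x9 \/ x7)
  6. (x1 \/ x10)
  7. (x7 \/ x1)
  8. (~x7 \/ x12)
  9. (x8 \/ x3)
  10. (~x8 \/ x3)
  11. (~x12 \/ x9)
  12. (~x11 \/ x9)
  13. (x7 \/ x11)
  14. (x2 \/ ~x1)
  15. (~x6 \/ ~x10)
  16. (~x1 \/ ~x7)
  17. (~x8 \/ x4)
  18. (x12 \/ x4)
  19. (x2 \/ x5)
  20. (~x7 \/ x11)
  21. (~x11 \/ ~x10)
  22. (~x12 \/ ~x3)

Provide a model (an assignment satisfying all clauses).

x1=True  x2=True  x3=True  x4=True  x5=False  x6=False  x7=False  x8=True  x9=True  x10=False  x11=True  x12=False

Check each clause:
  1. (~x12 \/ ~x9) — ~x12 is true.
  2. (~x5 \/ ~x7) — ~x7 is true.
  3. (~x10 \/ ~x7) — ~x7 is true.
  4. (x9 \/ ~x7) — x9 is true.
  5. (x7 \/ x9) — x9 is true.
  6. (x10 \/ x1) — x1 is true.
  7. (x7 \/ x1) — x1 is true.
  8. (~x7 \/ x12) — ~x7 is true.
  9. (x3 \/ x8) — x8 is true.
  10. (x3 \/ ~x8) — x3 is true.
  11. (~x12 \/ x9) — x9 is true.
  12. (~x11 \/ x9) — x9 is true.
  13. (x11 \/ x7) — x11 is true.
  14. (x2 \/ ~x1) — x2 is true.
  15. (~x10 \/ ~x6) — ~x6 is true.
  16. (~x1 \/ ~x7) — ~x7 is true.
  17. (~x8 \/ x4) — x4 is true.
  18. (x12 \/ x4) — x4 is true.
  19. (x2 \/ x5) — x2 is true.
  20. (~x7 \/ x11) — ~x7 is true.
  21. (~x10 \/ ~x11) — ~x10 is true.
  22. (~x12 \/ ~x3) — ~x12 is true.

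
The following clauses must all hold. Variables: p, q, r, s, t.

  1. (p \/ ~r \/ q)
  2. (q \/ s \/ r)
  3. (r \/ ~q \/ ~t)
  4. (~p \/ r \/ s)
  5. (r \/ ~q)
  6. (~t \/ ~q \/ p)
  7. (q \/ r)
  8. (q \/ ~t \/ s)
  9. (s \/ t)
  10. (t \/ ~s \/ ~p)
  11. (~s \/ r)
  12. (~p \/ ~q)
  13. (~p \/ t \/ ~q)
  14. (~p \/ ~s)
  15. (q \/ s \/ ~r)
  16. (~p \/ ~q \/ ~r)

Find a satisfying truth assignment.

p=F  q=T  r=T  s=T  t=F

Check each clause:
  1. (q \/ ~r \/ p) — q is true.
  2. (r \/ q \/ s) — q is true.
  3. (r \/ ~q \/ ~t) — r is true.
  4. (r \/ ~p \/ s) — r is true.
  5. (~q \/ r) — r is true.
  6. (~q \/ ~t \/ p) — ~t is true.
  7. (q \/ r) — q is true.
  8. (q \/ ~t \/ s) — q is true.
  9. (t \/ s) — s is true.
  10. (t \/ ~p \/ ~s) — ~p is true.
  11. (~s \/ r) — r is true.
  12. (~q \/ ~p) — ~p is true.
  13. (t \/ ~q \/ ~p) — ~p is true.
  14. (~s \/ ~p) — ~p is true.
  15. (q \/ s \/ ~r) — q is true.
  16. (~r \/ ~q \/ ~p) — ~p is true.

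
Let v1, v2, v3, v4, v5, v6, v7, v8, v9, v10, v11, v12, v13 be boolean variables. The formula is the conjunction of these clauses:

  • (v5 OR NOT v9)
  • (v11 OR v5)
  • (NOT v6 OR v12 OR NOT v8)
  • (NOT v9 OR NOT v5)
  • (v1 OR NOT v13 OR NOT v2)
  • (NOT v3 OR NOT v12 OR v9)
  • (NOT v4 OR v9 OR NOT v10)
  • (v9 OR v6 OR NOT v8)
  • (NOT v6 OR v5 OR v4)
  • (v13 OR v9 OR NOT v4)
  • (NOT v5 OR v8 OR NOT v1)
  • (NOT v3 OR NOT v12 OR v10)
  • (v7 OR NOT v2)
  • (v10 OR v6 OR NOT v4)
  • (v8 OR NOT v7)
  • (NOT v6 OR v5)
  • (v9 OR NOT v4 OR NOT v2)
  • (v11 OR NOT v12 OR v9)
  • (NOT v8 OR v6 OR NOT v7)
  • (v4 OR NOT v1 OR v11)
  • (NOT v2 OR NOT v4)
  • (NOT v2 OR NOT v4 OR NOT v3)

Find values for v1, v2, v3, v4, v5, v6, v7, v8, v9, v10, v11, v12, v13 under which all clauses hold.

Pure literal: v2 appears only negated; assign v2 = False.
v3 occurs only negated in the remaining clauses — set v3 = False.
Branch on v1: take v1 = False.
The remaining clauses are satisfied by v4 = False, v5 = False, v6 = False, v7 = False, v8 = False, v9 = False, v10 = True, v11 = True, v12 = False, v13 = False.
Every clause has at least one true literal under this assignment.

v1=F  v2=F  v3=F  v4=F  v5=F  v6=F  v7=F  v8=F  v9=F  v10=T  v11=T  v12=F  v13=F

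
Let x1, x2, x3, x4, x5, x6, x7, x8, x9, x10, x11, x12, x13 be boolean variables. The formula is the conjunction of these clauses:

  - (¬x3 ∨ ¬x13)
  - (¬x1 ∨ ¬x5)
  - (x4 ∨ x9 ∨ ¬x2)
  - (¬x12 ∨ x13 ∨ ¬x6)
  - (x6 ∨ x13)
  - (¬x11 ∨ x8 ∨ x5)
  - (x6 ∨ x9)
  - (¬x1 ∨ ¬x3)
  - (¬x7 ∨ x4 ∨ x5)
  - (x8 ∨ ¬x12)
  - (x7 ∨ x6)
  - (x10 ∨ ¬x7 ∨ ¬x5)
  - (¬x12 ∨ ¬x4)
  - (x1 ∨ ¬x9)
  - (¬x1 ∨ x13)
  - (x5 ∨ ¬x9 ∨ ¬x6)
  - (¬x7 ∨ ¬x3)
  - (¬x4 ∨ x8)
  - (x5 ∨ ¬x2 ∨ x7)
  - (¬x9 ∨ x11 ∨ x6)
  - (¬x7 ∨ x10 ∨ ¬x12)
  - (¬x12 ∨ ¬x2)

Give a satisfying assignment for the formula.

Pure literal: x2 appears only negated; assign x2 = False.
Pure literal: x8 appears only positively; assign x8 = True.
Branch on x1: take x1 = False.
  then x9 is forced to False.
  then x6 is forced to True.
Try x3 = True.
  then x13 is forced to False.
  then x12 is forced to False.
  then x7 is forced to False.
x4, x5, x10, x11 are now unconstrained; take x4 = False, x5 = True, x10 = False, x11 = False.

x1=0  x2=0  x3=1  x4=0  x5=1  x6=1  x7=0  x8=1  x9=0  x10=0  x11=0  x12=0  x13=0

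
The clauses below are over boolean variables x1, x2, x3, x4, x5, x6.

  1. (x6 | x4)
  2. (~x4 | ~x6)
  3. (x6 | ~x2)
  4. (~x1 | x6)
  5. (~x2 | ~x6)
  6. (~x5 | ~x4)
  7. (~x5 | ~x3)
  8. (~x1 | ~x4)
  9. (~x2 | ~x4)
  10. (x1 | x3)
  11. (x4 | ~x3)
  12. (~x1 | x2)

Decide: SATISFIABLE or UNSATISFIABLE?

Pure literal: x5 appears only negated; assign x5 = False.
Try x1 = False.
  then x3 is forced to True.
  then x4 is forced to True.
  then x6 is forced to False.
  then x2 is forced to False.
Every clause has at least one true literal under this assignment.
So x1=F, x2=F, x3=T, x4=T, x5=F, x6=F is a satisfying assignment.

SATISFIABLE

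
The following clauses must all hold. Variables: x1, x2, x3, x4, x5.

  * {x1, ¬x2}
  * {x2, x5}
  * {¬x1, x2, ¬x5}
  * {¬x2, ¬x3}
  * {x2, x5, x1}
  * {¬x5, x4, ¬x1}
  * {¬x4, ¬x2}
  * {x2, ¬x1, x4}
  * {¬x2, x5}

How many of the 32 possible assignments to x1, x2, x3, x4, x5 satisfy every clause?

4

Satisfying assignments:
  x1=0 x2=0 x3=0 x4=0 x5=1
  x1=0 x2=0 x3=0 x4=1 x5=1
  x1=0 x2=0 x3=1 x4=0 x5=1
  x1=0 x2=0 x3=1 x4=1 x5=1
That's 4 in total.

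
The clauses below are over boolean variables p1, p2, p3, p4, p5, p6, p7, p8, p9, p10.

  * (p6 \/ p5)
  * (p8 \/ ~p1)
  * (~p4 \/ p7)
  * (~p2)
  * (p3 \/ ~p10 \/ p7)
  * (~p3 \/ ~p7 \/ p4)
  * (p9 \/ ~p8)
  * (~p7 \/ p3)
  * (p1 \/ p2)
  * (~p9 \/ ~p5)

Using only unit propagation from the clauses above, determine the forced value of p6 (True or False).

True

Unit clause (~p2) sets p2 = False.
(p1 \/ p2): since p2 = False, the clause reduces to (p1). p1 = True.
In (~p1 \/ p8), ~p1 is now false; p8 must hold, so p8 = True.
(p9 \/ ~p8) with p8 = True leaves only p9, so p9 = True.
In (~p9 \/ ~p5), ~p9 is now false; ~p5 must hold, so p5 = False.
(p6 \/ p5) with p5 = False leaves only p6, so p6 = True.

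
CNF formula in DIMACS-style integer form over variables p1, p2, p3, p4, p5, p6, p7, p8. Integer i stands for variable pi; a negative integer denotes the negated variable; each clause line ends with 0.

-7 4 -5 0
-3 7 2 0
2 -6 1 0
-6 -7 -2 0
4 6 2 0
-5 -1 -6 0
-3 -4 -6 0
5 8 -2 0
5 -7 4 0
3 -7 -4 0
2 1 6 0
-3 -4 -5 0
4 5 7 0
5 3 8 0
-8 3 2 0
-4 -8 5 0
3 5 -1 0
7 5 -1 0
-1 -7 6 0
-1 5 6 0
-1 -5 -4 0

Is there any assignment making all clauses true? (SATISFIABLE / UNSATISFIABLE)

SATISFIABLE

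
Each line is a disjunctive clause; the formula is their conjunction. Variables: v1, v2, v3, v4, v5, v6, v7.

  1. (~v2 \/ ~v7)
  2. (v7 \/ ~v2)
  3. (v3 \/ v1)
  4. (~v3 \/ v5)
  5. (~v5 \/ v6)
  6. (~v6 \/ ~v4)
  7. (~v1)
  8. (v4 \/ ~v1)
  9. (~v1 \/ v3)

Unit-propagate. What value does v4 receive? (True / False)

False

(~v1) stands alone — v1 = False.
In (v3 \/ v1), v1 is now false; v3 must hold, so v3 = True.
(~v3 \/ v5): since v3 = True, the clause reduces to (v5). v5 = True.
From (~v5 \/ v6) and v5 = True: v6 = True.
(~v6 \/ ~v4): since v6 = True, the clause reduces to (~v4). v4 = False.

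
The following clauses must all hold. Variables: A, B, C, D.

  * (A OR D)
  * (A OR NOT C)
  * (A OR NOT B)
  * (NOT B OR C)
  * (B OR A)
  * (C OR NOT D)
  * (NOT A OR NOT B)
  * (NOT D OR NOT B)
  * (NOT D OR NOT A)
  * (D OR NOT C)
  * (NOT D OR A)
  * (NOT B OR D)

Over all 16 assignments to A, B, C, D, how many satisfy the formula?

1

Satisfying assignments:
  A=1 B=0 C=0 D=0
That's 1 in total.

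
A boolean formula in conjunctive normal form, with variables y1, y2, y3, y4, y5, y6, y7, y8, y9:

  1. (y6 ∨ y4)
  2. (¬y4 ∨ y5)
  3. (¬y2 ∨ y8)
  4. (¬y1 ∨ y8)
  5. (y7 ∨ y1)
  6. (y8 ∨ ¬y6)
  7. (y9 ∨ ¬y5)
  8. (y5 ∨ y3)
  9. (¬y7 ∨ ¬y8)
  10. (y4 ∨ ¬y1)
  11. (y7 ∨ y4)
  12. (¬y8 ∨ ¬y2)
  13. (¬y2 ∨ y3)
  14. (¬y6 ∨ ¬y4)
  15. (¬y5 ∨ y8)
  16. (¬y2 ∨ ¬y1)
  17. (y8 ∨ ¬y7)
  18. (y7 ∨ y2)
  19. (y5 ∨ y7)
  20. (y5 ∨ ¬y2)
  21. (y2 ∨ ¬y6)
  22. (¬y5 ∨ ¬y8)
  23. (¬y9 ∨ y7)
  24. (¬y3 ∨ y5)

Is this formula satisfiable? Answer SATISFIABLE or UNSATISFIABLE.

UNSATISFIABLE

y5 = True:
  propagation gives y9=True, y8=True; an empty clause results — contradiction.
y5 = False:
  propagation gives y4=False, y6=True, y8=True, y3=True; an empty clause results — contradiction.
Every branch closes, so no satisfying assignment exists.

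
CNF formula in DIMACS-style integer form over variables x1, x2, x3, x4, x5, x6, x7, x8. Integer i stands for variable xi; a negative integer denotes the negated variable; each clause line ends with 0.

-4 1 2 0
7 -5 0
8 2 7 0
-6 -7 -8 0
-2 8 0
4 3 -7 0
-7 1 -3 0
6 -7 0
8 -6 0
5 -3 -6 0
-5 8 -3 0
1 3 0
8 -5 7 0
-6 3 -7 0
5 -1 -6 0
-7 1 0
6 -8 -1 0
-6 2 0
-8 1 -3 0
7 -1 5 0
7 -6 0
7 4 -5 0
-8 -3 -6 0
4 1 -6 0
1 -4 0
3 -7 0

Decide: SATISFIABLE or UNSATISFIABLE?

UNSATISFIABLE

x7 = True:
  propagation gives x6=True, x8=False; an empty clause results — contradiction.
x7 = False:
  propagation gives x5=False, x1=False, x3=True, x6=False; an empty clause results — contradiction.
Every branch closes, so no satisfying assignment exists.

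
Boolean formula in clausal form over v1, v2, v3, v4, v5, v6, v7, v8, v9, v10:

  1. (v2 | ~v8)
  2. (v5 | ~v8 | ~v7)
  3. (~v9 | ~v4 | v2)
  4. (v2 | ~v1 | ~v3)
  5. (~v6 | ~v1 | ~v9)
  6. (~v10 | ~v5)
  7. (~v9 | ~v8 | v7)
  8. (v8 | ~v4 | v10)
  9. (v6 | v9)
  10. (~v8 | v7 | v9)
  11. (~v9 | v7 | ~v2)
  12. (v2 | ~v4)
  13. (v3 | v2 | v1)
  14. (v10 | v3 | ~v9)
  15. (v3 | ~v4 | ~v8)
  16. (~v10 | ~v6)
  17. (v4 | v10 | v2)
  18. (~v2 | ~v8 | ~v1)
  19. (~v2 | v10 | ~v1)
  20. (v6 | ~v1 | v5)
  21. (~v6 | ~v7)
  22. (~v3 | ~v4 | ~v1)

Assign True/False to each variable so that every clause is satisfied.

v1=False, v2=True, v3=True, v4=False, v5=False, v6=False, v7=True, v8=False, v9=True, v10=True

Check each clause:
  1. (~v8 | v2) — ~v8 is true.
  2. (~v7 | ~v8 | v5) — ~v8 is true.
  3. (~v4 | v2 | ~v9) — v2 is true.
  4. (v2 | ~v1 | ~v3) — v2 is true.
  5. (~v9 | ~v6 | ~v1) — ~v6 is true.
  6. (~v10 | ~v5) — ~v5 is true.
  7. (~v9 | v7 | ~v8) — ~v8 is true.
  8. (v8 | ~v4 | v10) — v10 is true.
  9. (v6 | v9) — v9 is true.
  10. (v7 | ~v8 | v9) — ~v8 is true.
  11. (v7 | ~v9 | ~v2) — v7 is true.
  12. (~v4 | v2) — v2 is true.
  13. (v3 | v1 | v2) — v2 is true.
  14. (v10 | v3 | ~v9) — v10 is true.
  15. (~v4 | v3 | ~v8) — ~v8 is true.
  16. (~v6 | ~v10) — ~v6 is true.
  17. (v10 | v2 | v4) — v2 is true.
  18. (~v8 | ~v1 | ~v2) — ~v8 is true.
  19. (~v2 | v10 | ~v1) — v10 is true.
  20. (v5 | v6 | ~v1) — ~v1 is true.
  21. (~v7 | ~v6) — ~v6 is true.
  22. (~v4 | ~v1 | ~v3) — ~v4 is true.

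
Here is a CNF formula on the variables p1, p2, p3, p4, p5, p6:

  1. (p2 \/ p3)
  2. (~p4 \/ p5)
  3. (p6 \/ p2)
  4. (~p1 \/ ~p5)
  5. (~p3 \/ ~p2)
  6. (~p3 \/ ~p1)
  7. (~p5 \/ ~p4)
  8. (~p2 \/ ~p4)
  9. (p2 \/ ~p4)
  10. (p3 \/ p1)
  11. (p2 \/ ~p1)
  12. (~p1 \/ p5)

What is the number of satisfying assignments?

The models are:
  p1=0 p2=0 p3=1 p4=0 p5=0 p6=1
  p1=0 p2=0 p3=1 p4=0 p5=1 p6=1
Count: 2.

2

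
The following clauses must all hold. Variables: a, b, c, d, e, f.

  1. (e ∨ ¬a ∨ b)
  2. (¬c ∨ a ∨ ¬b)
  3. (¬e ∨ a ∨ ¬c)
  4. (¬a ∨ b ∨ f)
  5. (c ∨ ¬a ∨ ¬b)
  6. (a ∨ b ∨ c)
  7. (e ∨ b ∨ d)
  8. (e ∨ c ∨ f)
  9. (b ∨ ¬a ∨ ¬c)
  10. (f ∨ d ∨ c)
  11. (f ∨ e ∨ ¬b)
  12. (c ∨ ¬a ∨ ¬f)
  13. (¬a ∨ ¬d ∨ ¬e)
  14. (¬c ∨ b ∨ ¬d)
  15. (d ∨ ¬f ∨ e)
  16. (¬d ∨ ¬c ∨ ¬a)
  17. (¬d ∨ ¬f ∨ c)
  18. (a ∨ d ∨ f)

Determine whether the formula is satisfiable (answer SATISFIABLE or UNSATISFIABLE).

SATISFIABLE

Set a = True and propagate.
The remaining clauses are satisfied by b = True, c = True, d = False, e = True, f = True.
Every clause has at least one true literal under this assignment.
So a = True, b = True, c = True, d = False, e = True, f = True is a satisfying assignment.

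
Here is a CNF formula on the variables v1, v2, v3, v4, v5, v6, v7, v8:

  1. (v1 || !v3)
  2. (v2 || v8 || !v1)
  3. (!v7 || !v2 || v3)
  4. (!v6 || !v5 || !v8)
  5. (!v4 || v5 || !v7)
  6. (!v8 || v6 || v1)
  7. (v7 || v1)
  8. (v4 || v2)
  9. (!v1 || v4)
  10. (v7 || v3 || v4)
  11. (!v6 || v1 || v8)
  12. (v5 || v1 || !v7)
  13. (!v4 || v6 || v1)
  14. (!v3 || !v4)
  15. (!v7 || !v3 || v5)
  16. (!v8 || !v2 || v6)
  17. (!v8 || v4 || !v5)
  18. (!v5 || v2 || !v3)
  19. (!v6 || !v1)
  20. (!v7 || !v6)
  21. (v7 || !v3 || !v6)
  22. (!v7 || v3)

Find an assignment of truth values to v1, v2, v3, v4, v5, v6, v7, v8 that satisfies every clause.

v1 = T, v2 = F, v3 = F, v4 = T, v5 = T, v6 = F, v7 = F, v8 = T

Branch on v1: take v1 = True.
  then v4 is forced to True.
  then v3 is forced to False.
  then v6 is forced to False.
  then v7 is forced to False.
For the remaining variables, v2 = False, v5 = True, v8 = True works.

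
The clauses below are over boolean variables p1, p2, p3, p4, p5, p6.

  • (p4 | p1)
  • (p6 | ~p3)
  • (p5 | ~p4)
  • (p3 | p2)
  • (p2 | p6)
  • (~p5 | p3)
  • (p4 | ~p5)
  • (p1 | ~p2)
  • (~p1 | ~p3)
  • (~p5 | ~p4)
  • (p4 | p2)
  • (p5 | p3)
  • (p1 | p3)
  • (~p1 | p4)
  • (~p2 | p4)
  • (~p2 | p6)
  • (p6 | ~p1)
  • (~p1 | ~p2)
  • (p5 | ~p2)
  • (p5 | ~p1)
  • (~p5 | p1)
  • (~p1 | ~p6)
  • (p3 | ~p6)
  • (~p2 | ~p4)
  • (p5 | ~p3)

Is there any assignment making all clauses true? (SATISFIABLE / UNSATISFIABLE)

UNSATISFIABLE

p1 = True:
  propagation gives p3=False, p2=True; an empty clause results — contradiction.
p1 = False:
  propagation gives p4=True, p5=True; an empty clause results — contradiction.
Every branch closes, so no satisfying assignment exists.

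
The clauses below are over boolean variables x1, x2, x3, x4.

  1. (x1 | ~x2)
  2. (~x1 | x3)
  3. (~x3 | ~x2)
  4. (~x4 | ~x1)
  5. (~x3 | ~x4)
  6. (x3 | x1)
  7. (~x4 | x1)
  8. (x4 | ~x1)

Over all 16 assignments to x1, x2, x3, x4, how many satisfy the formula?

1

Satisfying assignments:
  x1=F x2=F x3=T x4=F
Count: 1.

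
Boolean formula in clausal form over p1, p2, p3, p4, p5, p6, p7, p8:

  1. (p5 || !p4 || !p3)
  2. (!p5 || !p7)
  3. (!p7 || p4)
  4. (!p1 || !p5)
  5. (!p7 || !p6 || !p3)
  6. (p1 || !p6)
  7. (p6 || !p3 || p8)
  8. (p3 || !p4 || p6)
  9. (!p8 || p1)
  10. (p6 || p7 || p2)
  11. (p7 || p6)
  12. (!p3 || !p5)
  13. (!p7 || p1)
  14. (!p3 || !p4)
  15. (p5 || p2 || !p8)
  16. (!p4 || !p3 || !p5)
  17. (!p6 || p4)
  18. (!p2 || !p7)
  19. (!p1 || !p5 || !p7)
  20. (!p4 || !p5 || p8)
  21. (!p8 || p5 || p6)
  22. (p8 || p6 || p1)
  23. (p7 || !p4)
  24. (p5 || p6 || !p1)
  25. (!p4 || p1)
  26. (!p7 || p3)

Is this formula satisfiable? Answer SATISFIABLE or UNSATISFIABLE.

p5 = True:
  propagation gives p7=False, p1=False, p6=False; an empty clause results — contradiction.
p5 = False:
  p6 = True:
    propagation gives p1=True, p4=True, p3=False, p7=True; an empty clause results — contradiction.
  p6 = False:
    propagation gives p7=True, p4=True, p3=False; an empty clause results — contradiction.
Every branch closes, so no satisfying assignment exists.

UNSATISFIABLE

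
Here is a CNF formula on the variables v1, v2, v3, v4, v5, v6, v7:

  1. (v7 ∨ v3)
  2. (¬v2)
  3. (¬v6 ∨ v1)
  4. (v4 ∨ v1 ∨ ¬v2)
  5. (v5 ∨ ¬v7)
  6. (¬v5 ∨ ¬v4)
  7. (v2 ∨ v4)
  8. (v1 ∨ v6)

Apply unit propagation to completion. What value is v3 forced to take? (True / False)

(¬v2) is a unit clause: v2 = False.
(v2 ∨ v4) with v2 = False leaves only v4, so v4 = True.
In (¬v4 ∨ ¬v5), ¬v4 is now false; ¬v5 must hold, so v5 = False.
In (¬v7 ∨ v5), v5 is now false; ¬v7 must hold, so v7 = False.
From (v7 ∨ v3) and v7 = False: v3 = True.

True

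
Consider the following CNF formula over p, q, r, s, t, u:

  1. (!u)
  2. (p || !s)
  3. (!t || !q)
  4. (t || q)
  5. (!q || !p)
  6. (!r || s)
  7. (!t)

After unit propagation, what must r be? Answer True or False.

False

(!u) is a unit clause: u = False.
(!t) stands alone — t = False.
In (t || q), t is now false; q must hold, so q = True.
(!p || !q) with q = True leaves only !p, so p = False.
In (p || !s), p is now false; !s must hold, so s = False.
In (!r || s), s is now false; !r must hold, so r = False.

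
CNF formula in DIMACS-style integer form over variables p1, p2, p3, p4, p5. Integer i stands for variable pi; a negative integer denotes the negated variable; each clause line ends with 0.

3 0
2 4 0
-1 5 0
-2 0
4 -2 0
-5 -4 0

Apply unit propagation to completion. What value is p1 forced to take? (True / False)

False

(p3) is a unit clause: p3 = True.
(~p2) stands alone — p2 = False.
(p4 \/ p2): since p2 = False, the clause reduces to (p4). p4 = True.
From (~p5 \/ ~p4) and p4 = True: p5 = False.
(p5 \/ ~p1) with p5 = False leaves only ~p1, so p1 = False.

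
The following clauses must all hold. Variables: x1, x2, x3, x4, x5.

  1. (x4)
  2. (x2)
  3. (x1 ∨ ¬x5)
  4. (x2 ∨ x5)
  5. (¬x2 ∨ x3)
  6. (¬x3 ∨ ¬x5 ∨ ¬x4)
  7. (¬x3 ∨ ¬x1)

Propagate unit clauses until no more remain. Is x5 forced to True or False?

False

(x4) is a unit clause: x4 = True.
Unit clause (x2) sets x2 = True.
From (x3 ∨ ¬x2) and x2 = True: x3 = True.
(¬x4 ∨ ¬x5 ∨ ¬x3): since x4 = True, x3 = True, the clause reduces to (¬x5). x5 = False.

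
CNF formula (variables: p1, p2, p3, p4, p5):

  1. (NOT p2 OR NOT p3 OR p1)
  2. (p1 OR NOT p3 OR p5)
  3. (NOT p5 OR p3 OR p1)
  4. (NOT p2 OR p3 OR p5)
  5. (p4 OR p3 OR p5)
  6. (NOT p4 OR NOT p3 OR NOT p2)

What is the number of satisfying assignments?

14

Case analysis on p3 and p5:
  p3=T, p5=T: 5 of the 8 assignments to (p1,p2,p4) work.
  p3=T, p5=F: remaining (p1,p2,p4) ∈ {(T,F,F); (T,F,T); (T,T,F)} — 3.
  p3=F, p5=T: remaining (p1,p2,p4) ∈ {(T,F,F); (T,F,T); (T,T,F); (T,T,T)} — 4.
  p3=F, p5=F: remaining (p1,p2,p4) ∈ {(F,F,T); (T,F,T)} — 2.
Total: 5 + 3 + 4 + 2 = 14.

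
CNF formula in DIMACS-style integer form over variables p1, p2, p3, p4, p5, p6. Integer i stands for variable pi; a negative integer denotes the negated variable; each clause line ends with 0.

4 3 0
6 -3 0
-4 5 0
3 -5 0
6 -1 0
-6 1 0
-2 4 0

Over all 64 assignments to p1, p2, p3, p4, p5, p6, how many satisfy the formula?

4

The models are:
  p1=1 p2=0 p3=1 p4=0 p5=0 p6=1
  p1=1 p2=0 p3=1 p4=0 p5=1 p6=1
  p1=1 p2=0 p3=1 p4=1 p5=1 p6=1
  p1=1 p2=1 p3=1 p4=1 p5=1 p6=1
That's 4 in total.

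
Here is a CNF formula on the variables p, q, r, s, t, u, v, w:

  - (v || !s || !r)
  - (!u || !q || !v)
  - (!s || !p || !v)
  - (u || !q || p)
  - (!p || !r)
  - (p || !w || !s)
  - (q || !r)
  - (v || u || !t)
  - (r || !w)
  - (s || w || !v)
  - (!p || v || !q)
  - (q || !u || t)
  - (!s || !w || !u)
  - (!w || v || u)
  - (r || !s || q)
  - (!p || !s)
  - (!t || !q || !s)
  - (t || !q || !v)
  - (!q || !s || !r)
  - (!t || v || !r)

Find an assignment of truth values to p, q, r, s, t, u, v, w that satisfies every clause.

p=F  q=T  r=F  s=T  t=F  u=T  v=F  w=F

Check each clause:
  1. (!s || v || !r) — !r is true.
  2. (!u || !q || !v) — !v is true.
  3. (!s || !p || !v) — !v is true.
  4. (!q || p || u) — u is true.
  5. (!p || !r) — !r is true.
  6. (!w || !s || p) — !w is true.
  7. (q || !r) — q is true.
  8. (v || !t || u) — !t is true.
  9. (r || !w) — !w is true.
  10. (s || !v || w) — !v is true.
  11. (!q || !p || v) — !p is true.
  12. (t || !u || q) — q is true.
  13. (!u || !s || !w) — !w is true.
  14. (u || !w || v) — !w is true.
  15. (!s || r || q) — q is true.
  16. (!s || !p) — !p is true.
  17. (!t || !s || !q) — !t is true.
  18. (!v || t || !q) — !v is true.
  19. (!r || !q || !s) — !r is true.
  20. (!r || v || !t) — !t is true.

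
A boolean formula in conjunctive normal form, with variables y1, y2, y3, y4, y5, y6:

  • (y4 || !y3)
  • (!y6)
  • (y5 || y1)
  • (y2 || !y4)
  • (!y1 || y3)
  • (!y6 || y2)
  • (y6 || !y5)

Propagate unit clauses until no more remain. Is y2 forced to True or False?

True

(!y6) is a unit clause: y6 = False.
From (y6 || !y5) and y6 = False: y5 = False.
From (y5 || y1) and y5 = False: y1 = True.
(!y1 || y3) with y1 = True leaves only y3, so y3 = True.
From (!y3 || y4) and y3 = True: y4 = True.
(y2 || !y4) with y4 = True leaves only y2, so y2 = True.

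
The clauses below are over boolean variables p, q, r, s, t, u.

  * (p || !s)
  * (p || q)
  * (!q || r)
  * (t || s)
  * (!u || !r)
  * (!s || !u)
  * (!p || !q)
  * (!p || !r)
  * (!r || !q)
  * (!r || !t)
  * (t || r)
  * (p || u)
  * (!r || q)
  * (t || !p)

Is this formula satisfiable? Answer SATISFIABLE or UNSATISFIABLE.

SATISFIABLE

Branch on p: take p = True.
  then q is forced to False.
  then r is forced to False.
  then t is forced to True.
The remaining clauses are satisfied by s = False, u = False.
So p=1  q=0  r=0  s=0  t=1  u=0 is a satisfying assignment.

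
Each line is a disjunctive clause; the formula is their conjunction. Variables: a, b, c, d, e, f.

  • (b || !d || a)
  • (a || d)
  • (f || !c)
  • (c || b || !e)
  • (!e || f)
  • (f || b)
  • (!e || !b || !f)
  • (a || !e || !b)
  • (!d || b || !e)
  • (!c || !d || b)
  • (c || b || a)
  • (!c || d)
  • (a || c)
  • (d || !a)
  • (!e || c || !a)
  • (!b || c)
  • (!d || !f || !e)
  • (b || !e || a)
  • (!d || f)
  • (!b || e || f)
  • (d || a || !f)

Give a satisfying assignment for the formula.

a = False, b = True, c = True, d = True, e = False, f = True

Check each clause:
  1. (a || b || !d) — b is true.
  2. (a || d) — d is true.
  3. (f || !c) — f is true.
  4. (b || !e || c) — b is true.
  5. (!e || f) — !e is true.
  6. (b || f) — b is true.
  7. (!f || !e || !b) — !e is true.
  8. (a || !b || !e) — !e is true.
  9. (!e || b || !d) — b is true.
  10. (!d || b || !c) — b is true.
  11. (c || a || b) — b is true.
  12. (d || !c) — d is true.
  13. (c || a) — c is true.
  14. (d || !a) — d is true.
  15. (!a || !e || c) — c is true.
  16. (c || !b) — c is true.
  17. (!f || !e || !d) — !e is true.
  18. (a || !e || b) — b is true.
  19. (f || !d) — f is true.
  20. (f || !b || e) — f is true.
  21. (!f || a || d) — d is true.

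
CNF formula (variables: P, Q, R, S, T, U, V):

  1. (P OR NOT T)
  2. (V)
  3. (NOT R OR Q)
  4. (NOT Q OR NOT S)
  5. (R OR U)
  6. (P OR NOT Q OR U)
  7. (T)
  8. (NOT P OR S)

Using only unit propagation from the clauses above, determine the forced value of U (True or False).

Unit clause (V) sets V = True.
(T) is a unit clause: T = True.
In (NOT T OR P), NOT T is now false; P must hold, so P = True.
(NOT P OR S): since P = True, the clause reduces to (S). S = True.
(NOT Q OR NOT S) with S = True leaves only NOT Q, so Q = False.
From (NOT R OR Q) and Q = False: R = False.
From (U OR R) and R = False: U = True.

True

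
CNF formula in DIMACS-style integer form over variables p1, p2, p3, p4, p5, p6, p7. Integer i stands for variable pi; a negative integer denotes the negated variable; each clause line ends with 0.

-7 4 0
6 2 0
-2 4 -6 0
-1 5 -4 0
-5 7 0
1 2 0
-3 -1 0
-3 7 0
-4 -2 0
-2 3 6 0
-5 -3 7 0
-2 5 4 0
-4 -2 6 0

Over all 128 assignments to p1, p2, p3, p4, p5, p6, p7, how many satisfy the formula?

The models are:
  p1=1 p2=0 p3=0 p4=0 p5=0 p6=1 p7=0
  p1=1 p2=0 p3=0 p4=1 p5=1 p6=1 p7=1
That's 2 in total.

2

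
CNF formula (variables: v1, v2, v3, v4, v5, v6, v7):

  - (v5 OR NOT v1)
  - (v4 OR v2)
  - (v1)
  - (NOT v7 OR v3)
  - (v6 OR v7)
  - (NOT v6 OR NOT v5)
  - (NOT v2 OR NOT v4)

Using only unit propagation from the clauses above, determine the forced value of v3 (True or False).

True

Unit clause (v1) sets v1 = True.
(NOT v1 OR v5): since v1 = True, the clause reduces to (v5). v5 = True.
From (NOT v6 OR NOT v5) and v5 = True: v6 = False.
In (v7 OR v6), v6 is now false; v7 must hold, so v7 = True.
(v3 OR NOT v7): since v7 = True, the clause reduces to (v3). v3 = True.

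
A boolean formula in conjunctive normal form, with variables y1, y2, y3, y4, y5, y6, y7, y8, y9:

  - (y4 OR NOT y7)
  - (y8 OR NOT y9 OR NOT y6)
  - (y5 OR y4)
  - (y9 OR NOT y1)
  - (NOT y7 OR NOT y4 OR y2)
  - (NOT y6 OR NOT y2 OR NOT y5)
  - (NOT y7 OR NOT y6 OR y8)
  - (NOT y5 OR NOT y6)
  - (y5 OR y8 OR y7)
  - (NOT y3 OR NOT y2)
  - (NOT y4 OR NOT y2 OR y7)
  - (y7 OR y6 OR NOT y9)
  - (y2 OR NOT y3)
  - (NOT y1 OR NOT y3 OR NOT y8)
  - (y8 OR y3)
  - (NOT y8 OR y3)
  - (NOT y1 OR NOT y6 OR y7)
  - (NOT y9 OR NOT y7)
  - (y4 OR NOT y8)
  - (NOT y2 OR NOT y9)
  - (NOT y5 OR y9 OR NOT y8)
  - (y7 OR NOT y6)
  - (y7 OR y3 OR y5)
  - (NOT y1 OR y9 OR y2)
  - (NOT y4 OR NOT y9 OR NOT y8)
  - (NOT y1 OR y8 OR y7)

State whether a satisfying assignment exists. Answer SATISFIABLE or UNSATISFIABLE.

UNSATISFIABLE

y7 = True:
  propagation gives y4=True, y2=True, y3=False, y8=True; an empty clause results — contradiction.
y7 = False:
  y3 = True:
    propagation gives y2=False; an empty clause results — contradiction.
  y3 = False:
    propagation gives y8=True; an empty clause results — contradiction.
Every branch closes, so no satisfying assignment exists.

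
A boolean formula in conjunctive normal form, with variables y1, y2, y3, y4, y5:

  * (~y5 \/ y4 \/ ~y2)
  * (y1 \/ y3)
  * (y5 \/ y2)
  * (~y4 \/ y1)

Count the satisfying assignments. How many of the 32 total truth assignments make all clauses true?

12

Split on y1, then y2.
  y1=1, y2=1: y3 free; 3 ways for (y4,y5) × 2^1 = 6.
  y1=1, y2=0: remaining (y3,y4,y5) ∈ {(0,0,1); (0,1,1); (1,0,1); (1,1,1)} — 4.
  y1=0, y2=1: remaining (y3,y4,y5) ∈ {(1,0,0)} — 1.
  y1=0, y2=0: remaining (y3,y4,y5) ∈ {(1,0,1)} — 1.
Total: 6 + 4 + 1 + 1 = 12.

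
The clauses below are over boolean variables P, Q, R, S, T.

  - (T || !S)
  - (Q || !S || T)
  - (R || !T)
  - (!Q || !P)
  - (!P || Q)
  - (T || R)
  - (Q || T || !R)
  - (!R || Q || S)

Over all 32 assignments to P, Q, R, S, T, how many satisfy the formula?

Satisfying assignments:
  P=F Q=F R=T S=T T=T
  P=F Q=T R=T S=F T=F
  P=F Q=T R=T S=F T=T
  P=F Q=T R=T S=T T=T
That's 4 in total.

4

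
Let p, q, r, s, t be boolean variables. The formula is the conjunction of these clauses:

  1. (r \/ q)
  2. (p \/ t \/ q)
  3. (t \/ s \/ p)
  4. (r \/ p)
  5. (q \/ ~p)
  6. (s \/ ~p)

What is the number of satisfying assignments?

Split on p, then q.
  p=1, q=1: remaining (r,s,t) ∈ {(0,1,0); (0,1,1); (1,1,0); (1,1,1)} — 4.
  p=1, q=0: a clause becomes empty — 0.
  p=0, q=1: remaining (r,s,t) ∈ {(1,0,1); (1,1,0); (1,1,1)} — 3.
  p=0, q=0: remaining (r,s,t) ∈ {(1,0,1); (1,1,1)} — 2.
Total: 4 + 0 + 3 + 2 = 9.

9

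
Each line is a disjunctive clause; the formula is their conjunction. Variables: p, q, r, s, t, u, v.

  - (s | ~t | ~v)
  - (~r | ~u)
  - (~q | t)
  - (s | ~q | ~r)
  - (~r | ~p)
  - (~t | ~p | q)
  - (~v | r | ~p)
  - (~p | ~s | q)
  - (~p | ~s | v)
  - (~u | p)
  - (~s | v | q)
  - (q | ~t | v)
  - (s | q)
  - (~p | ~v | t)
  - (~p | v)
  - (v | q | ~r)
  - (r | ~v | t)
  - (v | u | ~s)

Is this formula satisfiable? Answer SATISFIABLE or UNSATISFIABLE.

Branch on p: take p = False.
  then u is forced to False.
The remaining clauses are satisfied by q = False, r = False, s = True, t = True, v = True.
So p=0, q=0, r=0, s=1, t=1, u=0, v=1 is a satisfying assignment.

SATISFIABLE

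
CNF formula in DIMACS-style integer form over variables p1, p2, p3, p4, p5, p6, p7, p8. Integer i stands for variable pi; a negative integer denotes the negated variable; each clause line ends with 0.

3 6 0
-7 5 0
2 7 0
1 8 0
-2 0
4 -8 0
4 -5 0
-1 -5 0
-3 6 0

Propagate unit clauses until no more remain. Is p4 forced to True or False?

(NOT p2) is a unit clause: p2 = False.
(p2 OR p7): since p2 = False, the clause reduces to (p7). p7 = True.
From (p5 OR NOT p7) and p7 = True: p5 = True.
(NOT p5 OR p4) with p5 = True leaves only p4, so p4 = True.

True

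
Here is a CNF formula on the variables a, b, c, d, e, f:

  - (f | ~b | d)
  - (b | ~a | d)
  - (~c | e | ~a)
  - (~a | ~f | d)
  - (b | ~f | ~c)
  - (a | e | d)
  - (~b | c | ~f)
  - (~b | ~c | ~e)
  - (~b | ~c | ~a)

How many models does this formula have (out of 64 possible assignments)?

20

Split on b, then a.
  b=1, a=1: remaining (c,d,e,f) ∈ {(0,1,0,0); (0,1,1,0)} — 2.
  b=1, a=0: remaining (c,d,e,f) ∈ {(0,1,0,0); (0,1,1,0); (1,1,0,0); (1,1,0,1)} — 4.
  b=0, a=1: 5 of the 16 assignments to (c,d,e,f) work.
  b=0, a=0: 9 of the 16 assignments to (c,d,e,f) work.
Total: 2 + 4 + 5 + 9 = 20.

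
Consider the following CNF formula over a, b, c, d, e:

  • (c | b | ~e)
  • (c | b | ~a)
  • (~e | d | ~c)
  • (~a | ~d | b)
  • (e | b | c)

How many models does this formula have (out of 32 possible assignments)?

18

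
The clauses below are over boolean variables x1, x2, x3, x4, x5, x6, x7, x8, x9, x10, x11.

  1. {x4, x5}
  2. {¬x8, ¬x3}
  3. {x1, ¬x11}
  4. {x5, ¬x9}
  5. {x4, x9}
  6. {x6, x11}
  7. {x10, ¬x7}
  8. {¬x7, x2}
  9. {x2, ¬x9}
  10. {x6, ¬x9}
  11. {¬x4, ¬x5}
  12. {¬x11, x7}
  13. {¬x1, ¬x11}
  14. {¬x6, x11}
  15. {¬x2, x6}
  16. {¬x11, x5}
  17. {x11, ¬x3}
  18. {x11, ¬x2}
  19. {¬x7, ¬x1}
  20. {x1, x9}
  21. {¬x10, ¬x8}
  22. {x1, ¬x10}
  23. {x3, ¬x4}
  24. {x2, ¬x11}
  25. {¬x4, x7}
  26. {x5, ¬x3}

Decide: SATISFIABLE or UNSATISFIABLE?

UNSATISFIABLE

x11 = True:
  propagation gives x1=True; an empty clause results — contradiction.
x11 = False:
  propagation gives x6=True; an empty clause results — contradiction.
Every branch closes, so no satisfying assignment exists.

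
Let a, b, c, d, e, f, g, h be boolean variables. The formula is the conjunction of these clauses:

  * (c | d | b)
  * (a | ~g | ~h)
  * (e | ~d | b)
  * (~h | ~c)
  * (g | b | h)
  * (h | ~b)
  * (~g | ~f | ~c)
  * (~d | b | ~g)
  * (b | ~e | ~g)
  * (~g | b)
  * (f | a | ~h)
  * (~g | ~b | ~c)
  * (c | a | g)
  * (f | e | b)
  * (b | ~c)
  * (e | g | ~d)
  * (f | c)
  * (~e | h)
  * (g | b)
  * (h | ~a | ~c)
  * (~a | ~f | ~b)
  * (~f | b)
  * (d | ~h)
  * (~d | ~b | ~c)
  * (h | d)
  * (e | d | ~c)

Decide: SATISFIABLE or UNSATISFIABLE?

UNSATISFIABLE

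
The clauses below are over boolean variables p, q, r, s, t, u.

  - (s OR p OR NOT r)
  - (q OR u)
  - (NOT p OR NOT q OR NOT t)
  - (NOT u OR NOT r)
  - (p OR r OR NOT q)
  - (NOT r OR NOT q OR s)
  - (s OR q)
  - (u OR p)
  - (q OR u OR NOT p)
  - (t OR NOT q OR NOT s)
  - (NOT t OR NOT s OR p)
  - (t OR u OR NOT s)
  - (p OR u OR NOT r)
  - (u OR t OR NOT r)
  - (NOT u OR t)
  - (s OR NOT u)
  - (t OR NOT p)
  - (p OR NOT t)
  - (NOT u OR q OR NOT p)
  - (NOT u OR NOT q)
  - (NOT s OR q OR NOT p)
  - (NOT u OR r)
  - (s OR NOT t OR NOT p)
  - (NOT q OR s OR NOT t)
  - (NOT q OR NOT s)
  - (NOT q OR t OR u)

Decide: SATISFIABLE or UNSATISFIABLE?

q = True:
  propagation gives u=False, p=True, t=False; an empty clause results — contradiction.
q = False:
  propagation gives u=True, r=False; an empty clause results — contradiction.
Every branch closes, so no satisfying assignment exists.

UNSATISFIABLE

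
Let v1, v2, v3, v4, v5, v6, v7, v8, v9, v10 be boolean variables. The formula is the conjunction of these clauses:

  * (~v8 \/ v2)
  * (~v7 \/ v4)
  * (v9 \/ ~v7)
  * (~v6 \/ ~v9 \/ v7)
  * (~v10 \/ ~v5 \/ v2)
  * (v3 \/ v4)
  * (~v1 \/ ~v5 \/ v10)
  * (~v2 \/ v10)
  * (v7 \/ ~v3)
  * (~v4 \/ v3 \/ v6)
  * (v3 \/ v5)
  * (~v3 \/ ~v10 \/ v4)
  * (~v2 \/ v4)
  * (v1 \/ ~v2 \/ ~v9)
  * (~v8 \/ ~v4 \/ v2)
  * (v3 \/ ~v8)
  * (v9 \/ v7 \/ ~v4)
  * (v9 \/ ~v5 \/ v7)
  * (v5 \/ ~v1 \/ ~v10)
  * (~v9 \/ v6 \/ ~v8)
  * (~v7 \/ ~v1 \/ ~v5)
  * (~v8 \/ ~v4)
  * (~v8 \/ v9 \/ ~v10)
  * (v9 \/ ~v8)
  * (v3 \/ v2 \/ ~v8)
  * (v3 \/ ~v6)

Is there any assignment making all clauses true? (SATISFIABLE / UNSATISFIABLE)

SATISFIABLE

v8 occurs only negated in the remaining clauses — set v8 = False.
Try v1 = False.
Set v2 = False and propagate.
Set v3 = True and propagate.
  then v7 is forced to True.
  then v4 is forced to True.
  then v9 is forced to True.
The remaining clauses are satisfied by v5 = False, v6 = False, v10 = True.
So v1 = False, v2 = False, v3 = True, v4 = True, v5 = False, v6 = False, v7 = True, v8 = False, v9 = True, v10 = True is a satisfying assignment.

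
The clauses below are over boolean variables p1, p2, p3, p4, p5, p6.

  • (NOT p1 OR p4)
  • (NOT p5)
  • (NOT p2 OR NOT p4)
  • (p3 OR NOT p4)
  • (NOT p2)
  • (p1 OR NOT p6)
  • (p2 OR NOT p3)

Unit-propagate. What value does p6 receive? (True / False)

(NOT p5) stands alone — p5 = False.
(NOT p2) is a unit clause: p2 = False.
In (NOT p3 OR p2), p2 is now false; NOT p3 must hold, so p3 = False.
From (p3 OR NOT p4) and p3 = False: p4 = False.
In (p4 OR NOT p1), p4 is now false; NOT p1 must hold, so p1 = False.
(NOT p6 OR p1): since p1 = False, the clause reduces to (NOT p6). p6 = False.

False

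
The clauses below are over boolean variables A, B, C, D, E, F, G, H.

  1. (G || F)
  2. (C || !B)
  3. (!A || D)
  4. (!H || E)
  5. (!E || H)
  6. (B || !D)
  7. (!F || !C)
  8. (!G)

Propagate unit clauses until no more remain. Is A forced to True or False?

False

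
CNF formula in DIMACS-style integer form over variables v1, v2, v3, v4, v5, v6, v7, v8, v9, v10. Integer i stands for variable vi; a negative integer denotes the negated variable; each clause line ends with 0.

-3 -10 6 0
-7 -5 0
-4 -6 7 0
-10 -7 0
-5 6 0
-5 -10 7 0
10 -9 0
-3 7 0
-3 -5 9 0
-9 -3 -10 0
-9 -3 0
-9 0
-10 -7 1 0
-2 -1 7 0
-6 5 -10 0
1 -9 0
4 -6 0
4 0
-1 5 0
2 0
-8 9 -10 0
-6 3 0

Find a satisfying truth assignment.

v1=F  v2=T  v3=F  v4=T  v5=F  v6=F  v7=T  v8=F  v9=F  v10=F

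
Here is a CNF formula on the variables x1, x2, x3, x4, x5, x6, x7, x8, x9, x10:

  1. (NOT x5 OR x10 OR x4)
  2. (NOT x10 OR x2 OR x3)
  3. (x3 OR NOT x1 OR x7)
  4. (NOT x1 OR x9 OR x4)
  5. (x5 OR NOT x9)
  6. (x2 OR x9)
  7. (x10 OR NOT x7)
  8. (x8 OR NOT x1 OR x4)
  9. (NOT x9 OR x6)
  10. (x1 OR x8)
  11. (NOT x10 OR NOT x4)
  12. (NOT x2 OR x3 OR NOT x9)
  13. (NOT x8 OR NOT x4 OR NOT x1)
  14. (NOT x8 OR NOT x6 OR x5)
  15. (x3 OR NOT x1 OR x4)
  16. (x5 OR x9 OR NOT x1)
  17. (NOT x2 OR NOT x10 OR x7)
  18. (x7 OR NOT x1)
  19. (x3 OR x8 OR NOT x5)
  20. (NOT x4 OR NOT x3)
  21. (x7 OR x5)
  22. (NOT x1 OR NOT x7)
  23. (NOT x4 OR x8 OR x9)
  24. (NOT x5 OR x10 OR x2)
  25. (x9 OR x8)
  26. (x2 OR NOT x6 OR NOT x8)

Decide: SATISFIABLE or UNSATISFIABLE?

Try x1 = False.
  then x8 is forced to True.
Set x2 = True and propagate.
The remaining clauses are satisfied by x3 = False, x4 = True, x5 = True, x6 = True, x7 = False, x9 = False, x10 = False.
So x1 = 0  x2 = 1  x3 = 0  x4 = 1  x5 = 1  x6 = 1  x7 = 0  x8 = 1  x9 = 0  x10 = 0 is a satisfying assignment.

SATISFIABLE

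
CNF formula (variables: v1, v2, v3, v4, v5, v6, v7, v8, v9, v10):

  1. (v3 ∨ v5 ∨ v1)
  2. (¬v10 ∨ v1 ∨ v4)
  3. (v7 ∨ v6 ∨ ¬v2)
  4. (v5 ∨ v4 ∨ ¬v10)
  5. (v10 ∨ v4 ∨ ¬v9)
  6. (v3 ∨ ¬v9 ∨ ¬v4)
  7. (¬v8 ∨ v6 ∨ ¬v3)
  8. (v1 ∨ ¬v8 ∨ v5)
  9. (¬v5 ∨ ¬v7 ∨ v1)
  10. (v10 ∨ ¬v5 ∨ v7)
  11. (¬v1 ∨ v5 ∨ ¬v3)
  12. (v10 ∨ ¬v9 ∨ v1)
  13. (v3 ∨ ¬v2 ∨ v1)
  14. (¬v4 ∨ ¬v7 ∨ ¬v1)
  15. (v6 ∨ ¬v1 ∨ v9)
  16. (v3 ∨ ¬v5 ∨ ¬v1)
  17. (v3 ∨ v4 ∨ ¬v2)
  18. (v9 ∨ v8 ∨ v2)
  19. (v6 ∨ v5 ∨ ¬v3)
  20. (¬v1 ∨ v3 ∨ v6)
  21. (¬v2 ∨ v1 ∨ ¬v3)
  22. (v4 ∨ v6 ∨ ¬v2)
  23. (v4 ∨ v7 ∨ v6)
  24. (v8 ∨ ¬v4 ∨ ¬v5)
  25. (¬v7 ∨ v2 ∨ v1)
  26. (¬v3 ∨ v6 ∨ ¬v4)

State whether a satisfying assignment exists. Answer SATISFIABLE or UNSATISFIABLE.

Pure literal: v6 appears only positively; assign v6 = True.
Set v1 = True and propagate.
Branch on v2: take v2 = False.
Set v3 = False and propagate.
  then v5 is forced to False.
The remaining clauses are satisfied by v4 = True, v7 = False, v8 = True, v9 = False, v10 = True.
So v1 = True  v2 = False  v3 = False  v4 = True  v5 = False  v6 = True  v7 = False  v8 = True  v9 = False  v10 = True is a satisfying assignment.

SATISFIABLE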